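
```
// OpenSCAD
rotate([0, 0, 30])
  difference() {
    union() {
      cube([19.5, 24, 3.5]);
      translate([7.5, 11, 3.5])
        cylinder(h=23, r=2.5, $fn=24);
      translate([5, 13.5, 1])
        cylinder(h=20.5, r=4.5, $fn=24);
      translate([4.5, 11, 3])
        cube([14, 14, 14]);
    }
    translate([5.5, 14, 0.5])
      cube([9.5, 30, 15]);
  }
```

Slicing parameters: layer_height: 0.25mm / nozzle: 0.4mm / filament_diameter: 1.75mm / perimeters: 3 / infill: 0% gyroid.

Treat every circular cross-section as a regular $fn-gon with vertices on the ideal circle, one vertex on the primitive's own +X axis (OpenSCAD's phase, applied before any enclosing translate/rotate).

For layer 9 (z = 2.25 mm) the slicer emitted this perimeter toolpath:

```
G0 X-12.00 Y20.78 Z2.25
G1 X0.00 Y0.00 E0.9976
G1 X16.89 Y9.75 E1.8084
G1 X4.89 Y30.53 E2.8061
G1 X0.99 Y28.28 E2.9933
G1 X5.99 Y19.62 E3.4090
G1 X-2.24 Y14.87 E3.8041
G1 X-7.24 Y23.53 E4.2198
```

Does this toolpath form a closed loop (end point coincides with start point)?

Start point (G0): (-12.00, 20.78). End point (last G1): the path does not return to the start — open.

no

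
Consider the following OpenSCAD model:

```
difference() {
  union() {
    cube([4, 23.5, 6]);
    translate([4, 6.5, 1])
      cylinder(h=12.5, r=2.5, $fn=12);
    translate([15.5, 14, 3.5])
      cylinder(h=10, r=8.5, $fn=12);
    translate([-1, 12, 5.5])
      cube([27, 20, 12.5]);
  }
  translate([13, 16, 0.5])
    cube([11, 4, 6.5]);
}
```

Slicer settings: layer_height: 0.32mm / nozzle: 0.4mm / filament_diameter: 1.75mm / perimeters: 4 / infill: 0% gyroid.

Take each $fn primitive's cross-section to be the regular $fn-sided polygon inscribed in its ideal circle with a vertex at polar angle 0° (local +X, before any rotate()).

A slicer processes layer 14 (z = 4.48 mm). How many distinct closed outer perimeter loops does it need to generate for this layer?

2

At z = 4.48 mm: the 4×23.5 cube contributes its full rectangle; the r=2.5 cylinder at (4, 6.5) gives a regular 12-gon of circumradius 2.5 (constant along its height); the cylinder at (15.5, 14): section is a regular 12-gon, circumradius r=8.5; the cube at (-1, 12) is absent (z outside [5.5, 18]); Taking the union: the regions partially overlap (shared area 9.38 mm²), so overlapping operands fuse into one piece — 2 connected regions; the 11×4 cube at (13, 16) contributes its full rectangle; After the difference (first − rest): starting from the result so far, the 11×4 cube at (13, 16) partially overlaps it — only the 38.59 mm² overlap (of its 44.00 mm²) is removed, clipping the outline — 2 connected regions. The result has 2 disconnected regions.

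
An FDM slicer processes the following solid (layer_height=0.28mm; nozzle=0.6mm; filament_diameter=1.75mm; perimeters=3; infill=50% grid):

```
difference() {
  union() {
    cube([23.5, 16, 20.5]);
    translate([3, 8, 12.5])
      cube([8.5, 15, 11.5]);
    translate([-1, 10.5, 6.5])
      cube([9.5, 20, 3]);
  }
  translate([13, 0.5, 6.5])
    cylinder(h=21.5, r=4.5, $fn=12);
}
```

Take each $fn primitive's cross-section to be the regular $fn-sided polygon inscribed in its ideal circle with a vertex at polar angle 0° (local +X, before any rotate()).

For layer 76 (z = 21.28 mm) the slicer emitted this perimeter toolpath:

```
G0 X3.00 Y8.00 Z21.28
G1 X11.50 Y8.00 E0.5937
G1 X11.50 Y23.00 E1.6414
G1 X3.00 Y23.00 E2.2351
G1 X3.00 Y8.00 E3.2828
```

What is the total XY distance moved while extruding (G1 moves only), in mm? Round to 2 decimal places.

Sum the Euclidean lengths of each G1 segment: total = 47.00 mm.

47.00 mm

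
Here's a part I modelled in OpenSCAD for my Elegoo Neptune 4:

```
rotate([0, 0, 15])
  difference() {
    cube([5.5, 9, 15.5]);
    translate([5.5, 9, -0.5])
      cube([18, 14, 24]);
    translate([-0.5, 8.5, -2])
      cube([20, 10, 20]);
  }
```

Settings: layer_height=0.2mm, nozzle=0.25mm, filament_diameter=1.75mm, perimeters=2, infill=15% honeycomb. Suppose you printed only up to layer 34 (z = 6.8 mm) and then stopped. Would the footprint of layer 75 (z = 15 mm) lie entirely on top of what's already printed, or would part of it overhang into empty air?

Compare the two slices. At z = 6.8: the 5.5×9 cube contributes its full rectangle (area 49.50 mm²); the 18×14 cube at (5.5, 9) contributes its full rectangle (area 252.00 mm²); the 20×10 cube at (-0.5, 8.5) contributes its full rectangle (area 200.00 mm²); Subtracting the remaining from the first: starting from the 5.5×9 cube (49.50 mm²), the 18×14 cube at (5.5, 9) misses the remaining region (no effect); the 20×10 cube at (-0.5, 8.5) partially overlaps it — only the 2.75 mm² overlap (of its 200.00 mm²) is removed, clipping the outline — area = 46.75 mm²; (whole slice rotated 15° about Z — lengths, areas and connectivity unchanged). At z = 15: the cube is present — its section is the full 5.5×9 rectangle (area 49.50 mm²); the cube at (5.5, 9) is present — its section is the full 18×14 rectangle (area 252.00 mm²); the 20×10 cube at (-0.5, 8.5) contributes its full rectangle (area 200.00 mm²); After the difference (first − rest): starting from the 5.5×9 cube (49.50 mm²), the 18×14 cube at (5.5, 9) misses the remaining region (no effect); the 20×10 cube at (-0.5, 8.5) partially overlaps it — only the 2.75 mm² overlap (of its 200.00 mm²) is removed, clipping the outline — area = 46.75 mm²; (rotated 15° about Z; rotation is an isometry so areas/perimeters/island counts are preserved). Checking containment: the cross-section at z = 15 is a subset of the cross-section at z = 6.8.

entirely on top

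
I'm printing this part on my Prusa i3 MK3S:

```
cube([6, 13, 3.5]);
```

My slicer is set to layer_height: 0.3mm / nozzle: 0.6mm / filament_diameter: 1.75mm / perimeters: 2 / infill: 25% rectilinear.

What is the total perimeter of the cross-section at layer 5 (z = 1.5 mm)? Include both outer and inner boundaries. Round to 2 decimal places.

38.00 mm

At z = 1.5 mm: the cube is present — its section is the full 6×13 rectangle (perimeter 38.00 mm). Overall, the cross-section is a single solid region. Total boundary length (outer) = 38.00 mm.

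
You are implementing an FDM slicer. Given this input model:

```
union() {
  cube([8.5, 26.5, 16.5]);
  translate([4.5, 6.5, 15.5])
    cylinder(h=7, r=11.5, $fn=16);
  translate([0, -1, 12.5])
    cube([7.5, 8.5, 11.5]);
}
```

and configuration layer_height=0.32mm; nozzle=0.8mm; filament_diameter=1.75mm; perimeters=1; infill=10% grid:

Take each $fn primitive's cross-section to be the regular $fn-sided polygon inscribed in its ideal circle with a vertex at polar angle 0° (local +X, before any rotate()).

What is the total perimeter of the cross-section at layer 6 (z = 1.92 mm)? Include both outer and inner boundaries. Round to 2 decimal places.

At z = 1.92 mm: the cube is present — its section is the full 8.5×26.5 rectangle (perimeter 70.00 mm); the cylinder at (4.5, 6.5) does not reach this height (z outside [15.5, 22.5]); the cube at (0, -1) is absent (z outside [12.5, 24]); Merging all regions: only the 8.5×26.5 cube is present, so the union is just that shape — boundary = 70.00 mm. Overall, the cross-section is a single solid region. Total boundary length (outer) = 70.00 mm.

70.00 mm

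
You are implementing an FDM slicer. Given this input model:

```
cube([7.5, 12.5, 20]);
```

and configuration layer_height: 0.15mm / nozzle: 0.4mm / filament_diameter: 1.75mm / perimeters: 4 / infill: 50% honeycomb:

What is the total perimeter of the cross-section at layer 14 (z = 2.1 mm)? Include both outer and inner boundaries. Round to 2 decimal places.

At z = 2.1 mm: the 7.5×12.5 cube contributes its full rectangle (perimeter 40.00 mm). Overall, the cross-section is a single solid region. Total boundary length (outer) = 40.00 mm.

40.00 mm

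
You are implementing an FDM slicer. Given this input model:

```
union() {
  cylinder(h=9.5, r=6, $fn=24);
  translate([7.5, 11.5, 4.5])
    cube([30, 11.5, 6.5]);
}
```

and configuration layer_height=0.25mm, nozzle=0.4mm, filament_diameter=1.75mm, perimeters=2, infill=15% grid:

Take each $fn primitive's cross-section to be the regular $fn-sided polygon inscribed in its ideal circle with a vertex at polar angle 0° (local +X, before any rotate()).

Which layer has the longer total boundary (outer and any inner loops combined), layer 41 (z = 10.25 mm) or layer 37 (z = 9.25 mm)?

layer 37 (z = 9.25 mm)

Layer 41 (z = 10.25): the cylinder does not reach this height (z outside [0, 9.5]); the cube at (7.5, 11.5) is present — its section is the full 30×11.5 rectangle (perimeter 83.00 mm); Merging all regions: only the 30×11.5 cube at (7.5, 11.5) is present, so the union is just that shape — boundary = 83.00 mm. So its perimeter = 83.00 mm. Layer 37 (z = 9.25): the cylinder: section is a regular 24-gon, circumradius r=6 (perimeter = 2·24·6.000·sin(180°/24) = 37.59 mm); the 30×11.5 cube at (7.5, 11.5) contributes its full rectangle (perimeter 83.00 mm); Merging all regions: the 2 present regions are separate (no shared area or edge), so areas and boundary lengths simply add and each stays a separate island — boundary = 120.59 mm. So its perimeter = 120.59 mm. Layer 37 is larger (120.59 vs 83.00 mm).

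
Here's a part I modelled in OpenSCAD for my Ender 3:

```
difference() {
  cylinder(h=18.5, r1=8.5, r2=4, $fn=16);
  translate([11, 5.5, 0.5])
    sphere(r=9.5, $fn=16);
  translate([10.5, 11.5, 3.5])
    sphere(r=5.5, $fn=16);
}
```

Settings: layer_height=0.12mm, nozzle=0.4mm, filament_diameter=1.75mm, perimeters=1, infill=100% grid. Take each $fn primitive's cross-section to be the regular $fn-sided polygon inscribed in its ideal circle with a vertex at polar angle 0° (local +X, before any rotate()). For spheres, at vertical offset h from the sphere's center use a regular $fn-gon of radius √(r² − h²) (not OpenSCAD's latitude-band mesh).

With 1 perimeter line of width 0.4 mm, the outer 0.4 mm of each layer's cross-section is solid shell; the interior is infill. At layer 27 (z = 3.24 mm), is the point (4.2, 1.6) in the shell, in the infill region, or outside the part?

outside

At z = 3.24 mm: the cone contributes a regular 16-gon of circumradius 7.712 (interpolated between r1=8.5 and r2=4 at t=0.175); the r=9.5 sphere at (11, 5.5) contributes a regular 16-gon of circumradius √(9.5²−2.74²) = 9.096; the sphere at (10.5, 11.5): section is a regular 16-gon, circumradius = √(r²−h²) = √(5.5²−0.26²) = 5.494; After the difference (first − rest): starting from the cone, the r=9.5 sphere at (11, 5.5) partially overlaps it — only the 32.63 mm² overlap (of its 253.31 mm²) is removed, clipping the outline; the r=5.5 sphere at (10.5, 11.5) misses the remaining region (no effect) — 1 connected region. Overall, the cross-section is a single solid region. The nearest boundary edge runs (2.60, 2.02)→(4.57, -0.93); distance from the point to it = 1.10 mm. The point is not inside any of the regions above, so it lies outside the cross-section (1.10 mm from the nearest boundary).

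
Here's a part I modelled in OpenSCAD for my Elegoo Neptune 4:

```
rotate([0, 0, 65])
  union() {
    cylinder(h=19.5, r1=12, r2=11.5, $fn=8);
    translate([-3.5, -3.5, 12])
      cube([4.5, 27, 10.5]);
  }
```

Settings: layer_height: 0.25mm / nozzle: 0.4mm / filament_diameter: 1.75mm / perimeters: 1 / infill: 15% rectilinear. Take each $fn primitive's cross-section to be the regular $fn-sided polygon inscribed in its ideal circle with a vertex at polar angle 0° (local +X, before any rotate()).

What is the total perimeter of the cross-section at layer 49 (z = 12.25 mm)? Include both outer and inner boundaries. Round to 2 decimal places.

At z = 12.25 mm: the cone (r1=12→r2=11.5) has section circumradius 11.686 here — a regular 8-gon (perimeter = 2·8·11.686·sin(180°/8) = 71.55 mm); the 4.5×27 cube at (-3.5, -3.5) contributes its full rectangle (perimeter 63.00 mm); Taking the union: the regions partially overlap (shared area 65.59 mm²), so the edge portions inside another operand are dropped and the merged outline is re-measured after clipping — boundary = 96.67 mm; (whole slice rotated 65° about Z — lengths, areas and connectivity unchanged). Overall, the cross-section is a single solid region. Total boundary length (outer) = 96.67 mm.

96.67 mm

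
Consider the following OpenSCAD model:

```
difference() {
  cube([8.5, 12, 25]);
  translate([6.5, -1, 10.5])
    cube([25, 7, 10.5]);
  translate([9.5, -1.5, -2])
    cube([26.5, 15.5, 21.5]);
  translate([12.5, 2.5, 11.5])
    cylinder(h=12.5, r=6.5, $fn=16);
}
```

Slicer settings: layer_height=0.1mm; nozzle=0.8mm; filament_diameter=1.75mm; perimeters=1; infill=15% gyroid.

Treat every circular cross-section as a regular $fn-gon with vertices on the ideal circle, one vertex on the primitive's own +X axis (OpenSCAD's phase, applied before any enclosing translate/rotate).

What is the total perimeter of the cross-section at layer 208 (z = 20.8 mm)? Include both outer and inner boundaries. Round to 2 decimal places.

At z = 20.8 mm: the cube is present — its section is the full 8.5×12 rectangle (perimeter 41.00 mm); the 25×7 cube at (6.5, -1) contributes its full rectangle (perimeter 64.00 mm); the cube at (9.5, -1.5) is absent (z outside [-2, 19.5]); the r=6.5 cylinder at (12.5, 2.5) contributes a regular 16-gon of circumradius 6.5 (perimeter = 2·16·6.500·sin(180°/16) = 40.58 mm); After the difference (first − rest): starting from the 8.5×12 cube, the 25×7 cube at (6.5, -1) partially overlaps it — only the 12.00 mm² overlap (of its 175.00 mm²) is removed, clipping the outline; the r=6.5 cylinder at (12.5, 2.5) partially overlaps it — only the 2.43 mm² overlap (of its 129.35 mm²) is removed, clipping the outline — boundary = 40.31 mm. Overall, the cross-section is a single solid region. Total boundary length (outer) = 40.31 mm.

40.31 mm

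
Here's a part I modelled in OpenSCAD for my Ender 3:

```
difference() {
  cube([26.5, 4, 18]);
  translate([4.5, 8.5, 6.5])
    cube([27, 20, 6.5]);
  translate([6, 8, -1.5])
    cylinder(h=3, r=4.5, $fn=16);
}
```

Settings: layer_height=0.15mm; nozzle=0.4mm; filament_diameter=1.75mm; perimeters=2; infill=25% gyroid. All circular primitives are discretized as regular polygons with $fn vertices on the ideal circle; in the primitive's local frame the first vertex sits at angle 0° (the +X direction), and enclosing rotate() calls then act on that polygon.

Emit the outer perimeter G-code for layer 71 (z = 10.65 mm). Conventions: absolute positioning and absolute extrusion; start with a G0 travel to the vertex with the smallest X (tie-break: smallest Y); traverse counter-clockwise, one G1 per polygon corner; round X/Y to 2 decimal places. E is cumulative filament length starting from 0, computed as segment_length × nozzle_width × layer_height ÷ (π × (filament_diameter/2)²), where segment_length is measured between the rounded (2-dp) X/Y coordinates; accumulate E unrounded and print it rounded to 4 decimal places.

At z = 10.65 mm: the cube is present — its section is the full 26.5×4 rectangle; the 27×20 cube at (4.5, 8.5) contributes its full rectangle; the cylinder at (6, 8) is absent (z outside [-1.5, 1.5]); Subtracting the remaining from the first: starting from the 26.5×4 cube, the 27×20 cube at (4.5, 8.5) misses the remaining region (no effect) — 1 connected region. The outline is a single polygon with 4 vertices. Extrusion per mm of travel: 0.4 × 0.15 / (π × 0.875²) = 0.024945. Accumulating E over each segment gives final E = 1.5217.

G0 X0.00 Y0.00 Z10.65
G1 X26.50 Y0.00 E0.6610
G1 X26.50 Y4.00 E0.7608
G1 X0.00 Y4.00 E1.4219
G1 X0.00 Y0.00 E1.5217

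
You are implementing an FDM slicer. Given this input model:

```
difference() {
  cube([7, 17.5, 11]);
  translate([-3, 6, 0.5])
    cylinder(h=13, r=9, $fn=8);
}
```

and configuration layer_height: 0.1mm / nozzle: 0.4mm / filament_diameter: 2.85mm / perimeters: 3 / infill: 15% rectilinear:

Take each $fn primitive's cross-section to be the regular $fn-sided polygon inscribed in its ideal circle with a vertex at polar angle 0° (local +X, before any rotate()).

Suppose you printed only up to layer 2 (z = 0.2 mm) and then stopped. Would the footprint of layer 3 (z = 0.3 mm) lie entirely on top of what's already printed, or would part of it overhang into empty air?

entirely on top

Compare the two slices. At z = 0.2: the cube (footprint 7×17.5) is included at this height (area 122.50 mm²); the cylinder at (-3, 6) is not intersected at this z (z outside [0.5, 13.5]); Subtracting the remaining from the first: none of the subtracted shapes is present at this height, so the 7×17.5 cube is unchanged — area = 122.50 mm². At z = 0.3: the cube (footprint 7×17.5) is included at this height (area 122.50 mm²); the cylinder at (-3, 6) is absent (z outside [0.5, 13.5]); Taking the first minus the rest: none of the subtracted shapes is present at this height, so the 7×17.5 cube is unchanged — area = 122.50 mm². Checking containment: the cross-section at z = 0.3 is a subset of the cross-section at z = 0.2.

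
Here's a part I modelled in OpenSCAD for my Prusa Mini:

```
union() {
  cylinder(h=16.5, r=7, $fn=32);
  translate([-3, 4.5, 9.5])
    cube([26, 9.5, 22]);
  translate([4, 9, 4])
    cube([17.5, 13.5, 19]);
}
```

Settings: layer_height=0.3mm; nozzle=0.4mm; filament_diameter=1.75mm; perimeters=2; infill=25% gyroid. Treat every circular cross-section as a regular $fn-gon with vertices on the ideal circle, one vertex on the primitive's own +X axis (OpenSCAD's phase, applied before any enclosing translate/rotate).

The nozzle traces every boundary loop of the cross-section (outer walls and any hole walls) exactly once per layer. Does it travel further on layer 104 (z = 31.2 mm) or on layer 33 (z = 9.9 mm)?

layer 33 (z = 9.9 mm)

Layer 104 (z = 31.2): the cylinder does not reach this height (z outside [0, 16.5]); the 26×9.5 cube at (-3, 4.5) contributes its full rectangle (perimeter 71.00 mm); the cube at (4, 9) is absent (z outside [4, 23]); Merging all regions: only the 26×9.5 cube at (-3, 4.5) is present, so the union is just that shape — boundary = 71.00 mm. So its perimeter = 71.00 mm. Layer 33 (z = 9.9): the r=7 cylinder contributes a regular 32-gon of circumradius 7 (perimeter = 2·32·7.000·sin(180°/32) = 43.91 mm); the 26×9.5 cube at (-3, 4.5) contributes its full rectangle (perimeter 71.00 mm); the 17.5×13.5 cube at (4, 9) contributes its full rectangle (perimeter 62.00 mm); Merging all regions: the regions partially overlap (shared area 103.45 mm²), so the edge portions inside another operand are dropped and the merged outline is re-measured after clipping — boundary = 112.62 mm. So its perimeter = 112.62 mm. Layer 33 is larger (112.62 vs 71.00 mm).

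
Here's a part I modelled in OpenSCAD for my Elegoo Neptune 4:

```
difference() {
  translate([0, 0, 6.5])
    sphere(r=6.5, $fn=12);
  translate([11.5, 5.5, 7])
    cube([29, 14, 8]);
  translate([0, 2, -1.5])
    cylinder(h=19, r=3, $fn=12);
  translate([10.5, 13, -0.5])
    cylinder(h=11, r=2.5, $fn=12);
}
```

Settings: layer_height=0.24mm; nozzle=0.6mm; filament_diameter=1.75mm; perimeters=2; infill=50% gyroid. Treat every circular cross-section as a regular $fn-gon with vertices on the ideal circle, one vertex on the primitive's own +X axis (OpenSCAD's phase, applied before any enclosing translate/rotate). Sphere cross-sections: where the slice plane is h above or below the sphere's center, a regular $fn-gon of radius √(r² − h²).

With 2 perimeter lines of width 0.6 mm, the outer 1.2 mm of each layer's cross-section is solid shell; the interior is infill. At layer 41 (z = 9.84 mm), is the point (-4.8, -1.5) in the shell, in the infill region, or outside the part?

shell

At z = 9.84 mm: the r=6.5 sphere contributes a regular 12-gon of circumradius √(6.5²−3.34²) = 5.576; the cube at (11.5, 5.5) (footprint 29×14) is included at this height; the r=3 cylinder at (0, 2) gives a regular 12-gon of circumradius 3 (constant along its height); the r=2.5 cylinder at (10.5, 13) contributes a regular 12-gon of circumradius 2.5; Taking the first minus the rest: starting from the r=6.5 sphere, the 29×14 cube at (11.5, 5.5) misses the remaining region (no effect); the r=3 cylinder at (0, 2) lies wholly inside it (removes its full 27.00 mm² and its 18.63 mm outline becomes a hole wall); the r=2.5 cylinder at (10.5, 13) misses the remaining region (no effect) — 1 connected region with 1 hole. Overall, the cross-section is one region with 1 hole. The nearest boundary edge runs (-4.83, -2.79)→(-5.58, 0.00); distance from the point to it = 0.36 mm. The point is inside the cross-section, 0.36 mm from the nearest boundary — within the 1.2 mm shell band (2 × 0.6).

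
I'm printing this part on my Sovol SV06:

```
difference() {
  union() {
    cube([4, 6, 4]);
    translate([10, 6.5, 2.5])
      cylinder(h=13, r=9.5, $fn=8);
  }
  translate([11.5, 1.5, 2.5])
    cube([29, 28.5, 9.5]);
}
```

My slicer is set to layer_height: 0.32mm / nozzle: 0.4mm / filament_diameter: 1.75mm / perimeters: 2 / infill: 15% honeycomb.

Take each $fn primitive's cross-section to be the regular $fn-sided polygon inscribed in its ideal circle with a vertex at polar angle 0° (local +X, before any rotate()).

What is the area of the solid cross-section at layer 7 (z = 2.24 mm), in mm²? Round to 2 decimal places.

24.00 mm²

At z = 2.24 mm: the 4×6 cube contributes its full rectangle (area 24.00 mm²); the cylinder at (10, 6.5) does not reach this height (z outside [2.5, 15.5]); Taking the union: only the 4×6 cube is present, so the union is just that shape — area = 24.00 mm²; the cube at (11.5, 1.5) does not reach this height (z outside [2.5, 12]); Subtracting the remaining from the first: none of the subtracted shapes is present at this height, so that combined region is unchanged — area = 24.00 mm². Overall, the cross-section is a single solid region. Net area = 24.00 mm².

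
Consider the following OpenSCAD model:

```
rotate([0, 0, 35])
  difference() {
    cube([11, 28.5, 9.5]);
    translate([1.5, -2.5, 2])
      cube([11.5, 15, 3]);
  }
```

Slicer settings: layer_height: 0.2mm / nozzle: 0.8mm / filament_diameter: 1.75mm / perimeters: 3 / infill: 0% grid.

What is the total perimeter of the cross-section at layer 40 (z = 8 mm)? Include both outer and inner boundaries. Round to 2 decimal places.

79.00 mm

At z = 8 mm: the cube is present — its section is the full 11×28.5 rectangle (perimeter 79.00 mm); the cube at (1.5, -2.5) is not intersected at this z (z outside [2, 5]); After the difference (first − rest): none of the subtracted shapes is present at this height, so the 11×28.5 cube is unchanged — boundary = 79.00 mm; (whole slice rotated 35° about Z — lengths, areas and connectivity unchanged). Overall, the cross-section is a single solid region. Total boundary length (outer) = 79.00 mm.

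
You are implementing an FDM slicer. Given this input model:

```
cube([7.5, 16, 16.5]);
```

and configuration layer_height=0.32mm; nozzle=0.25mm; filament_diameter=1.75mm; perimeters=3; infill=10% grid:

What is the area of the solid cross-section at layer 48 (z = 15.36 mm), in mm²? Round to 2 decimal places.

120.00 mm²

At z = 15.36 mm: the 7.5×16 cube contributes its full rectangle (area 120.00 mm²). Overall, the cross-section is a single solid region. Net area = 120.00 mm².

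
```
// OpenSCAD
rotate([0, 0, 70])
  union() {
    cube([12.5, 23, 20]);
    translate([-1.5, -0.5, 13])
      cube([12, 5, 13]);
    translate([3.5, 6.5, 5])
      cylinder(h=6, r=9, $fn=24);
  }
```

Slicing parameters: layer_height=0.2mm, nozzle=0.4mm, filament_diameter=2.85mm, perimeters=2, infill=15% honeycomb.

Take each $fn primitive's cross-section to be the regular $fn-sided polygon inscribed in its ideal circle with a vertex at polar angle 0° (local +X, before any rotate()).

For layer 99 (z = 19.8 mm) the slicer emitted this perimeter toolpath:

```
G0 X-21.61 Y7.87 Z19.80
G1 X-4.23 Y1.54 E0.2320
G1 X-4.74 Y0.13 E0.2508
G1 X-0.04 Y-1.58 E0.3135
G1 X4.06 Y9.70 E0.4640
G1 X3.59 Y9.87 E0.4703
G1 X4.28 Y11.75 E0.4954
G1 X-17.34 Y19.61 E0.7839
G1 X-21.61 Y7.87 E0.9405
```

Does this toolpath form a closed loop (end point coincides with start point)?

Start point (G0): (-21.61, 7.87). End point (last G1): the path returns to the start — closed.

yes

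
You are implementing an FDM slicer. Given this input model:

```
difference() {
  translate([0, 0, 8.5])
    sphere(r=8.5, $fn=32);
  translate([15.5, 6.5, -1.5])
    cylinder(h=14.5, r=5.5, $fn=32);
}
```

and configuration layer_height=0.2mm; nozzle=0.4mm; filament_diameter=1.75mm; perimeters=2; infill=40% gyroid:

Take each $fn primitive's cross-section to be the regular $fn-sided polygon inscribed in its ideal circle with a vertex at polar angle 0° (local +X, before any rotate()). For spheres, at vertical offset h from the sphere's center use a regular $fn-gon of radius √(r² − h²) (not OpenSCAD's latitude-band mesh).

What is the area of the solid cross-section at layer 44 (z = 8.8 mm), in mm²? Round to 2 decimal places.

At z = 8.8 mm: the r=8.5 sphere slices to a regular 32-gon of circumradius 8.495 (√(r²−h²) with h=0.3 from center) (area = (32/2)·8.495²·sin(360°/32) = 225.24 mm²); the r=5.5 cylinder at (15.5, 6.5) gives a regular 32-gon of circumradius 5.5 (constant along its height) (area = (32/2)·5.500²·sin(360°/32) = 94.42 mm²); After the difference (first − rest): starting from the r=8.5 sphere (225.24 mm²), the r=5.5 cylinder at (15.5, 6.5) misses the remaining region (no effect) — area = 225.24 mm². Overall, the cross-section is a single solid region. Net area = 225.24 mm².

225.24 mm²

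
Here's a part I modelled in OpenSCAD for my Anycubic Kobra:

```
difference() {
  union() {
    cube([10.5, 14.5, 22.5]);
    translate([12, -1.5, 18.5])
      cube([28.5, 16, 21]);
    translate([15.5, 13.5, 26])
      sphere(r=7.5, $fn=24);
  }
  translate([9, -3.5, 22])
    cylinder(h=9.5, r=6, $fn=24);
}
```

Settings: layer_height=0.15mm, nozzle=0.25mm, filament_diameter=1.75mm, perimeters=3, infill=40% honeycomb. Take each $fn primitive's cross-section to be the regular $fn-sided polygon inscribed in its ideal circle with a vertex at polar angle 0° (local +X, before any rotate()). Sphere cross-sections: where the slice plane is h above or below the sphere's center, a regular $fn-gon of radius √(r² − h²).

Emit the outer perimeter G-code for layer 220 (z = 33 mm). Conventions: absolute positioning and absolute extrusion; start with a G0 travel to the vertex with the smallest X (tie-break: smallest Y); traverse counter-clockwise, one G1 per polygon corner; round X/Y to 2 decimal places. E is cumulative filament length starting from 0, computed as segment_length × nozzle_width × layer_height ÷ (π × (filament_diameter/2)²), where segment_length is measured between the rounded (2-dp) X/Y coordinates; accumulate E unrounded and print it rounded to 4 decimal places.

G0 X12.00 Y-1.50 Z33.00
G1 X40.50 Y-1.50 E0.4443
G1 X40.50 Y14.50 E0.6938
G1 X17.98 Y14.50 E1.0449
G1 X17.83 Y14.85 E1.0508
G1 X17.40 Y15.40 E1.0617
G1 X16.85 Y15.83 E1.0726
G1 X16.20 Y16.10 E1.0836
G1 X15.50 Y16.19 E1.0946
G1 X14.80 Y16.10 E1.1056
G1 X14.15 Y15.83 E1.1165
G1 X13.60 Y15.40 E1.1274
G1 X13.17 Y14.85 E1.1383
G1 X13.02 Y14.50 E1.1443
G1 X12.00 Y14.50 E1.1602
G1 X12.00 Y-1.50 E1.4096

At z = 33 mm: the cube is absent (z outside [0, 22.5]); the cube at (12, -1.5) (footprint 28.5×16) is included at this height; the sphere at (15.5, 13.5): section is a regular 24-gon, circumradius = √(r²−h²) = √(7.5²−7²) = 2.693; Taking the union: the regions partially overlap (shared area 16.49 mm²), so overlapping operands fuse into one piece — 1 connected region; the cylinder at (9, -3.5) is not intersected at this z (z outside [22, 31.5]); After the difference (first − rest): none of the subtracted shapes is present at this height, so that combined region is unchanged — 1 connected region. The outline is a single polygon with 15 vertices. Extrusion per mm of travel: 0.25 × 0.15 / (π × 0.875²) = 0.015591. Accumulating E over each segment gives final E = 1.4096.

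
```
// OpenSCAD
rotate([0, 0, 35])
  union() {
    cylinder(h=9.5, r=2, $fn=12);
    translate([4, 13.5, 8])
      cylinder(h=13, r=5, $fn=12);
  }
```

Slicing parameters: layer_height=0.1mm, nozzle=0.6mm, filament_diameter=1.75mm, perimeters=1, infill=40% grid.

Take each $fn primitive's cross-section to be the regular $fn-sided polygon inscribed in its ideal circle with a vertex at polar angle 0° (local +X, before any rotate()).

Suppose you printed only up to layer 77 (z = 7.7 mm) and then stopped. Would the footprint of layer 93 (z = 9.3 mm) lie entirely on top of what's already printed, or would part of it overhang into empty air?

Compare the two slices. At z = 7.7: the cylinder: section is a regular 12-gon, circumradius r=2 (area = (12/2)·2.000²·sin(360°/12) = 12.00 mm²); the cylinder at (4, 13.5) is not intersected at this z (z outside [8, 21]); Combining (union): only the r=2 cylinder is present, so the union is just that shape — area = 12.00 mm²; (rotated 35° about Z; rotation is an isometry so areas/perimeters/island counts are preserved). At z = 9.3: the r=2 cylinder gives a regular 12-gon of circumradius 2 (constant along its height) (area = (12/2)·2.000²·sin(360°/12) = 12.00 mm²); the cylinder at (4, 13.5): section is a regular 12-gon, circumradius r=5 (area = (12/2)·5.000²·sin(360°/12) = 75.00 mm²); Taking the union: the 2 present regions are separate (no shared area or edge), so areas and boundary lengths simply add and each stays a separate island — area = 87.00 mm²; (rotated 35° about Z; rotation is an isometry so areas/perimeters/island counts are preserved). Checking containment: at z = 9.3 the cross-section extends beyond the z = 7.7 cross-section by about 75.00 mm².

part overhangs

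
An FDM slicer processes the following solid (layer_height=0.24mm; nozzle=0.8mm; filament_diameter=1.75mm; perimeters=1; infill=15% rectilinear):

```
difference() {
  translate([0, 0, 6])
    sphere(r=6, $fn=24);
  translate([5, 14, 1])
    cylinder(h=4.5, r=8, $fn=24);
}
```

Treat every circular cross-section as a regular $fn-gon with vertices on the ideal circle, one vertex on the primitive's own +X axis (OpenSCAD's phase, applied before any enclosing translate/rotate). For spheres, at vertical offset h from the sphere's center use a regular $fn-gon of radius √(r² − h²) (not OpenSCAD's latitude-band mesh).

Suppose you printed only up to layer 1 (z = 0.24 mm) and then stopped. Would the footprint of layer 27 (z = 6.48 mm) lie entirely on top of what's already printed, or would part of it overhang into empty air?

part overhangs

Compare the two slices. At z = 0.24: the r=6 sphere slices to a regular 24-gon of circumradius 1.680 (√(r²−h²) with h=5.76 from center) (area = (24/2)·1.680²·sin(360°/24) = 8.77 mm²); the cylinder at (5, 14) is absent (z outside [1, 5.5]); After the difference (first − rest): none of the subtracted shapes is present at this height, so the r=6 sphere is unchanged — area = 8.77 mm². At z = 6.48: the sphere: section is a regular 24-gon, circumradius = √(r²−h²) = √(6²−0.48²) = 5.981 (area = (24/2)·5.981²·sin(360°/24) = 111.09 mm²); the cylinder at (5, 14) is not intersected at this z (z outside [1, 5.5]); Taking the first minus the rest: none of the subtracted shapes is present at this height, so the r=6 sphere is unchanged — area = 111.09 mm². Checking containment: at z = 6.48 the cross-section extends beyond the z = 0.24 cross-section by about 102.33 mm².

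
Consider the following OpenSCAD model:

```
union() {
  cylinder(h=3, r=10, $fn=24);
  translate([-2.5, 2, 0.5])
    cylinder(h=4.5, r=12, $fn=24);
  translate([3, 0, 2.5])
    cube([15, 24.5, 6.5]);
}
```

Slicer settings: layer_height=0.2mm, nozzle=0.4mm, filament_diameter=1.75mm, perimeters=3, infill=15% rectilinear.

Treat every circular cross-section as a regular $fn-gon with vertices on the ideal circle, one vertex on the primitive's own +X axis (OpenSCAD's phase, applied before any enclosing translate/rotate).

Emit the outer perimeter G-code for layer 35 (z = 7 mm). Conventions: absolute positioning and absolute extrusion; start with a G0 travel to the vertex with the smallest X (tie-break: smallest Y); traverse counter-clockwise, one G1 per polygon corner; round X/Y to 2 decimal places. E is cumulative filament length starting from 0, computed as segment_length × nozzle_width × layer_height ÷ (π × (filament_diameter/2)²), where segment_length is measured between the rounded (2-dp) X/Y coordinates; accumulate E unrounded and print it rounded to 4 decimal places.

At z = 7 mm: the cylinder is absent (z outside [0, 3]); the cylinder at (-2.5, 2) does not reach this height (z outside [0.5, 5]); the 15×24.5 cube at (3, 0) contributes its full rectangle; Merging all regions: only the 15×24.5 cube at (3, 0) is present, so the union is just that shape — 1 connected region. The outline is a single polygon with 4 vertices. Extrusion per mm of travel: 0.4 × 0.2 / (π × 0.875²) = 0.033260. Accumulating E over each segment gives final E = 2.6276.

G0 X3.00 Y0.00 Z7.00
G1 X18.00 Y0.00 E0.4989
G1 X18.00 Y24.50 E1.3138
G1 X3.00 Y24.50 E1.8127
G1 X3.00 Y0.00 E2.6276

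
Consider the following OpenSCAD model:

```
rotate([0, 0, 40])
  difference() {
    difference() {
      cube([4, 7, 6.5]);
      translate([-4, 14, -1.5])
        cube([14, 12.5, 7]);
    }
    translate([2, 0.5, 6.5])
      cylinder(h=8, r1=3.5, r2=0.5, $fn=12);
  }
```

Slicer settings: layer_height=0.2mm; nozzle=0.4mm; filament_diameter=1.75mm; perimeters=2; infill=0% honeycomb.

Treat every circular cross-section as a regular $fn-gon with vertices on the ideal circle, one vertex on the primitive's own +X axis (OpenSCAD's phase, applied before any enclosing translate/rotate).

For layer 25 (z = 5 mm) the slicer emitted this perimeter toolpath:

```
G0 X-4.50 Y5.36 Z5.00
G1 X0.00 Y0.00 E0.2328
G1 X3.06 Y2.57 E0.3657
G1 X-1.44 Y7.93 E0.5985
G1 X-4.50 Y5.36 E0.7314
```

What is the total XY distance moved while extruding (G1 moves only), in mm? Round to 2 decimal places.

Sum the Euclidean lengths of each G1 segment: total = 21.99 mm.

21.99 mm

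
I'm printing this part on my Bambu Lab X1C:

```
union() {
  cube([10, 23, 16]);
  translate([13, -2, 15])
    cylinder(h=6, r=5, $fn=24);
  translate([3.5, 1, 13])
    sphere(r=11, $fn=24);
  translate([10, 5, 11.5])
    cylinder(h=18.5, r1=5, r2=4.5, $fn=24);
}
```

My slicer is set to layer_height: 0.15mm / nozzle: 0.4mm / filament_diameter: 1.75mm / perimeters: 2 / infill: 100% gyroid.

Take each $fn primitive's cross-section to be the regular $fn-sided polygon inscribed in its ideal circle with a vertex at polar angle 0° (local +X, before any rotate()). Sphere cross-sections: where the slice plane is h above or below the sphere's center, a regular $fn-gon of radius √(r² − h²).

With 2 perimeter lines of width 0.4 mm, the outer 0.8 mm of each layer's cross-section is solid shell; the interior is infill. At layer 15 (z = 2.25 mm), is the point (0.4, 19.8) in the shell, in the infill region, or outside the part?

shell

At z = 2.25 mm: the cube is present — its section is the full 10×23 rectangle; the cylinder at (13, -2) is absent (z outside [15, 21]); the r=11 sphere at (3.5, 1) contributes a regular 24-gon of circumradius √(11²−10.75²) = 2.332; the cone at (10, 5) is not intersected at this z (z outside [11.5, 30]); Taking the union: the regions partially overlap (shared area 12.93 mm²), so overlapping operands fuse into one piece — 1 connected region. Overall, the cross-section is a single solid region. The nearest boundary edge runs (0.00, 0.00)→(0.00, 23.00); distance from the point to it = 0.40 mm. The point is inside the cross-section, 0.40 mm from the nearest boundary — within the 0.8 mm shell band (2 × 0.4).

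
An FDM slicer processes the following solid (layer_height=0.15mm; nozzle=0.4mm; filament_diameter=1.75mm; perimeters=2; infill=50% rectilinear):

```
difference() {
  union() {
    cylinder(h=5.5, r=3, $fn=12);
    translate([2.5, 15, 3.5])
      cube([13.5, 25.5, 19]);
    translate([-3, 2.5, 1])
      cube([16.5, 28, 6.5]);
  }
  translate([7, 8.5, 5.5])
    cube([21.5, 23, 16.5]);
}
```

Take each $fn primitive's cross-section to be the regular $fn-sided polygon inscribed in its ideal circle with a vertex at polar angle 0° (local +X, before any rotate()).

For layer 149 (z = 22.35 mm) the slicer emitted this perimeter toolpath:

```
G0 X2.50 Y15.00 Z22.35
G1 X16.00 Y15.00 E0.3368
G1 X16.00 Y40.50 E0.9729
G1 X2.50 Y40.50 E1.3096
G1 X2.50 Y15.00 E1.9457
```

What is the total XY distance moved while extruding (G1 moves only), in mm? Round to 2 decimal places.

78.00 mm

Sum the Euclidean lengths of each G1 segment: total = 78.00 mm.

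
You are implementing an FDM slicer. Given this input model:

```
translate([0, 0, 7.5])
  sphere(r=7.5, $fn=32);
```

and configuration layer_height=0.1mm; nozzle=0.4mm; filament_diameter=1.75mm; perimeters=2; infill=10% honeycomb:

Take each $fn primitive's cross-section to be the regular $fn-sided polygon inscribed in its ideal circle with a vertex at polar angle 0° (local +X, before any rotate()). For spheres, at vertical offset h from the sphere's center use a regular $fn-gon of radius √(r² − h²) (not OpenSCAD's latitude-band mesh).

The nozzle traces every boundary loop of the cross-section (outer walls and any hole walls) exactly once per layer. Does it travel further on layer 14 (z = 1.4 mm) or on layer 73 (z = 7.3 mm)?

Layer 14 (z = 1.4): the r=7.5 sphere slices to a regular 32-gon of circumradius 4.363 (√(r²−h²) with h=6.1 from center) (perimeter = 2·32·4.363·sin(180°/32) = 27.37 mm). So its perimeter = 27.37 mm. Layer 73 (z = 7.3): the sphere: section is a regular 32-gon, circumradius = √(r²−h²) = √(7.5²−0.2²) = 7.497 (perimeter = 2·32·7.497·sin(180°/32) = 47.03 mm). So its perimeter = 47.03 mm. Layer 73 is larger (47.03 vs 27.37 mm).

layer 73 (z = 7.3 mm)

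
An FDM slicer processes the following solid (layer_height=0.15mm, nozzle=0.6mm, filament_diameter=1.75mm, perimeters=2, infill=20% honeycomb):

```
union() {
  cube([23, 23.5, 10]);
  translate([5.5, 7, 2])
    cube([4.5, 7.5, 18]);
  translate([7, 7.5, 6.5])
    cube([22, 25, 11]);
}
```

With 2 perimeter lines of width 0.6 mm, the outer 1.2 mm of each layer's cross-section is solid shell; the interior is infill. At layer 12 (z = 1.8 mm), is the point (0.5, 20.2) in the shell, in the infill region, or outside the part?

At z = 1.8 mm: the 23×23.5 cube contributes its full rectangle; the cube at (5.5, 7) is not intersected at this z (z outside [2, 20]); the cube at (7, 7.5) is not intersected at this z (z outside [6.5, 17.5]); Combining (union): only the 23×23.5 cube is present, so the union is just that shape — 1 connected region. Overall, the cross-section is a single solid region. The nearest boundary edge runs (0.00, 23.50)→(0.00, 0.00); distance from the point to it = 0.50 mm. The point is inside the cross-section, 0.50 mm from the nearest boundary — within the 1.2 mm shell band (2 × 0.6).

shell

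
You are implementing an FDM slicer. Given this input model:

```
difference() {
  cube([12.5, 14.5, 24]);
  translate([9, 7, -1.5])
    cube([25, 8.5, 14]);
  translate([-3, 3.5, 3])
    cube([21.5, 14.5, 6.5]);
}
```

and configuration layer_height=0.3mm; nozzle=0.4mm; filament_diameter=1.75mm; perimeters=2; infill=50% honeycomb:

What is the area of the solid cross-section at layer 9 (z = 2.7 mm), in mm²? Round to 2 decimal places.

At z = 2.7 mm: the cube (footprint 12.5×14.5) is included at this height (area 181.25 mm²); the cube at (9, 7) is present — its section is the full 25×8.5 rectangle (area 212.50 mm²); the cube at (-3, 3.5) is absent (z outside [3, 9.5]); Taking the first minus the rest: starting from the 12.5×14.5 cube (181.25 mm²), the 25×8.5 cube at (9, 7) partially overlaps it — only the 26.25 mm² overlap (of its 212.50 mm²) is removed, clipping the outline — area = 155.00 mm². Overall, the cross-section is a single solid region. Net area = 155.00 mm².

155.00 mm²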